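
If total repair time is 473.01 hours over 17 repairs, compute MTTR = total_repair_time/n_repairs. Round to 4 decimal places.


total_repair_time = 473.01
n_repairs = 17
MTTR = 473.01 / 17
MTTR = 27.8241

27.8241


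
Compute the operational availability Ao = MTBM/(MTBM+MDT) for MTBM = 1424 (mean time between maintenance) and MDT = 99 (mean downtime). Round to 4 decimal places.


MTBM = 1424
MDT = 99
MTBM + MDT = 1523
Ao = 1424 / 1523
Ao = 0.935

0.935


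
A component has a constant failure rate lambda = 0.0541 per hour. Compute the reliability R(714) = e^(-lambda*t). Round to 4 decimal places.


lambda = 0.0541
t = 714
lambda * t = 38.6274
R(t) = e^(-38.6274)
R(t) = 0.0

0.0


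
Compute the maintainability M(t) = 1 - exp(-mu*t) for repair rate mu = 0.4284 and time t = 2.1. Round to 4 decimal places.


mu = 0.4284, t = 2.1
mu * t = 0.4284 * 2.1 = 0.8996
exp(-0.8996) = 0.4067
M(t) = 1 - 0.4067
M(t) = 0.5933

0.5933


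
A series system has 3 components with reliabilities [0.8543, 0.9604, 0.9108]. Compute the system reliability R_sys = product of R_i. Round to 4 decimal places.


Components: [0.8543, 0.9604, 0.9108]
After component 1 (R=0.8543): product = 0.8543
After component 2 (R=0.9604): product = 0.8205
After component 3 (R=0.9108): product = 0.7473
R_sys = 0.7473

0.7473


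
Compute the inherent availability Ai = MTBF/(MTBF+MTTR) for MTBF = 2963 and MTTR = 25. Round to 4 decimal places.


MTBF = 2963
MTTR = 25
MTBF + MTTR = 2988
Ai = 2963 / 2988
Ai = 0.9916

0.9916


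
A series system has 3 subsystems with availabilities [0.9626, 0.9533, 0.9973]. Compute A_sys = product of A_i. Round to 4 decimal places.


Subsystems: [0.9626, 0.9533, 0.9973]
After subsystem 1 (A=0.9626): product = 0.9626
After subsystem 2 (A=0.9533): product = 0.9176
After subsystem 3 (A=0.9973): product = 0.9152
A_sys = 0.9152

0.9152


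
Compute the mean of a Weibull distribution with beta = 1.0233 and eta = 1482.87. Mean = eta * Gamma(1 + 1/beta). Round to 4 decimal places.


beta = 1.0233, eta = 1482.87
1/beta = 0.9772
1 + 1/beta = 1.9772
Gamma(1.9772) = 0.9906
Mean = 1482.87 * 0.9906
Mean = 1468.9103

1468.9103


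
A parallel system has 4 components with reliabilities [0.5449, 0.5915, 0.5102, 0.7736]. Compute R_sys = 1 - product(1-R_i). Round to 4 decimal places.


Components: [0.5449, 0.5915, 0.5102, 0.7736]
(1 - 0.5449) = 0.4551, running product = 0.4551
(1 - 0.5915) = 0.4085, running product = 0.1859
(1 - 0.5102) = 0.4898, running product = 0.0911
(1 - 0.7736) = 0.2264, running product = 0.0206
Product of (1-R_i) = 0.0206
R_sys = 1 - 0.0206 = 0.9794

0.9794


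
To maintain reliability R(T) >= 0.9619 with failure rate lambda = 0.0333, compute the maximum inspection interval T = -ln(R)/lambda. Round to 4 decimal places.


R_target = 0.9619
lambda = 0.0333
-ln(0.9619) = 0.0388
T = 0.0388 / 0.0333
T = 1.1665

1.1665


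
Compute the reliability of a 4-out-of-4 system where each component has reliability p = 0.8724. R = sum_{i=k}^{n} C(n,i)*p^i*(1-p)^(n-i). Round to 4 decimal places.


k = 4, n = 4, p = 0.8724
i=4: C(4,4)=1 * 0.8724^4 * 0.1276^0 = 0.5792
R = sum of terms = 0.5792

0.5792


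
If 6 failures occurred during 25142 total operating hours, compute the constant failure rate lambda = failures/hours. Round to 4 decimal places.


failures = 6
total_hours = 25142
lambda = 6 / 25142
lambda = 0.0002

0.0002


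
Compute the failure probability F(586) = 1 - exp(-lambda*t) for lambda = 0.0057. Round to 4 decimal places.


lambda = 0.0057, t = 586
lambda * t = 3.3402
exp(-3.3402) = 0.0354
F(t) = 1 - 0.0354
F(t) = 0.9646

0.9646


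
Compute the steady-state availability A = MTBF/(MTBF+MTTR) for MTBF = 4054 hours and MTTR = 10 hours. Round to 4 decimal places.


MTBF = 4054
MTTR = 10
MTBF + MTTR = 4064
A = 4054 / 4064
A = 0.9975

0.9975


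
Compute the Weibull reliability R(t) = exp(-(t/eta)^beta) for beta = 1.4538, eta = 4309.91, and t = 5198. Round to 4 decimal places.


beta = 1.4538, eta = 4309.91, t = 5198
t/eta = 5198 / 4309.91 = 1.2061
(t/eta)^beta = 1.2061^1.4538 = 1.3131
R(t) = exp(-1.3131)
R(t) = 0.269

0.269


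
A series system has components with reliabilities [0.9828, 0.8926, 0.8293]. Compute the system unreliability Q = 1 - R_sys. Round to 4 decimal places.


Components: [0.9828, 0.8926, 0.8293]
After component 1: product = 0.9828
After component 2: product = 0.8772
After component 3: product = 0.7275
R_sys = 0.7275
Q = 1 - 0.7275 = 0.2725

0.2725


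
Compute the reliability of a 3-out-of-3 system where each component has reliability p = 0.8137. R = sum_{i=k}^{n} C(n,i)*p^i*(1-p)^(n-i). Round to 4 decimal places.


k = 3, n = 3, p = 0.8137
i=3: C(3,3)=1 * 0.8137^3 * 0.1863^0 = 0.5388
R = sum of terms = 0.5388

0.5388


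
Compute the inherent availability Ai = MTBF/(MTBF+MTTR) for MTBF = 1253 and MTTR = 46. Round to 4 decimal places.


MTBF = 1253
MTTR = 46
MTBF + MTTR = 1299
Ai = 1253 / 1299
Ai = 0.9646

0.9646


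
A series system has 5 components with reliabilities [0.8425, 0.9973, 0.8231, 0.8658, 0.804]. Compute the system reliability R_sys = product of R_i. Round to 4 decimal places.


Components: [0.8425, 0.9973, 0.8231, 0.8658, 0.804]
After component 1 (R=0.8425): product = 0.8425
After component 2 (R=0.9973): product = 0.8402
After component 3 (R=0.8231): product = 0.6916
After component 4 (R=0.8658): product = 0.5988
After component 5 (R=0.804): product = 0.4814
R_sys = 0.4814

0.4814


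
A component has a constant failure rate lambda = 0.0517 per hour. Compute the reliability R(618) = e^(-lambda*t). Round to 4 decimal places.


lambda = 0.0517
t = 618
lambda * t = 31.9506
R(t) = e^(-31.9506)
R(t) = 0.0

0.0


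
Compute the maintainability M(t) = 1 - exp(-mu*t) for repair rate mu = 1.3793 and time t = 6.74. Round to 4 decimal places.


mu = 1.3793, t = 6.74
mu * t = 1.3793 * 6.74 = 9.2965
exp(-9.2965) = 0.0001
M(t) = 1 - 0.0001
M(t) = 0.9999

0.9999


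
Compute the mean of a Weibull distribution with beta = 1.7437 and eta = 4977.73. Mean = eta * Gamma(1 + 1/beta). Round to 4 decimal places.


beta = 1.7437, eta = 4977.73
1/beta = 0.5735
1 + 1/beta = 1.5735
Gamma(1.5735) = 0.8908
Mean = 4977.73 * 0.8908
Mean = 4434.1895

4434.1895


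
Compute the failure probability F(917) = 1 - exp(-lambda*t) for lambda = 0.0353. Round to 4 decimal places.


lambda = 0.0353, t = 917
lambda * t = 32.3701
exp(-32.3701) = 0.0
F(t) = 1 - 0.0
F(t) = 1.0

1.0


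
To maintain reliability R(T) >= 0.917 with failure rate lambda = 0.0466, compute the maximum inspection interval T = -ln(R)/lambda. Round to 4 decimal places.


R_target = 0.917
lambda = 0.0466
-ln(0.917) = 0.0866
T = 0.0866 / 0.0466
T = 1.8594

1.8594


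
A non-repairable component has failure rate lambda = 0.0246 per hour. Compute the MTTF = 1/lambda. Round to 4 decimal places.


lambda = 0.0246
MTTF = 1 / 0.0246
MTTF = 40.6504

40.6504


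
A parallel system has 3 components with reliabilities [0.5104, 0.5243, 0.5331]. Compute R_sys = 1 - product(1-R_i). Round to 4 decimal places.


Components: [0.5104, 0.5243, 0.5331]
(1 - 0.5104) = 0.4896, running product = 0.4896
(1 - 0.5243) = 0.4757, running product = 0.2329
(1 - 0.5331) = 0.4669, running product = 0.1087
Product of (1-R_i) = 0.1087
R_sys = 1 - 0.1087 = 0.8913

0.8913


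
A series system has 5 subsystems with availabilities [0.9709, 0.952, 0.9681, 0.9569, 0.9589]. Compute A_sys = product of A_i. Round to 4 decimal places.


Subsystems: [0.9709, 0.952, 0.9681, 0.9569, 0.9589]
After subsystem 1 (A=0.9709): product = 0.9709
After subsystem 2 (A=0.952): product = 0.9243
After subsystem 3 (A=0.9681): product = 0.8948
After subsystem 4 (A=0.9569): product = 0.8562
After subsystem 5 (A=0.9589): product = 0.8211
A_sys = 0.8211

0.8211


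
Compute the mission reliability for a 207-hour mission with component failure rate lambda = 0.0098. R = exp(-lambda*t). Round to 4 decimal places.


lambda = 0.0098
mission_time = 207
lambda * t = 0.0098 * 207 = 2.0286
R = exp(-2.0286)
R = 0.1315

0.1315


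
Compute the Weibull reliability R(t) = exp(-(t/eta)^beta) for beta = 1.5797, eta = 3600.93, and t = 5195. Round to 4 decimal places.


beta = 1.5797, eta = 3600.93, t = 5195
t/eta = 5195 / 3600.93 = 1.4427
(t/eta)^beta = 1.4427^1.5797 = 1.7842
R(t) = exp(-1.7842)
R(t) = 0.1679

0.1679


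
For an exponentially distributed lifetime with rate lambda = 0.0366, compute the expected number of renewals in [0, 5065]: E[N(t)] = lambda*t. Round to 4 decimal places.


lambda = 0.0366
t = 5065
E[N(t)] = lambda * t
E[N(t)] = 0.0366 * 5065
E[N(t)] = 185.379

185.379


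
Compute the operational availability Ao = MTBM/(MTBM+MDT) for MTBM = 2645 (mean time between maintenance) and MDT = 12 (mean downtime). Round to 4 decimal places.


MTBM = 2645
MDT = 12
MTBM + MDT = 2657
Ao = 2645 / 2657
Ao = 0.9955

0.9955


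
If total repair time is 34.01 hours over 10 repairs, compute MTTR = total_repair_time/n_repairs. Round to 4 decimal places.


total_repair_time = 34.01
n_repairs = 10
MTTR = 34.01 / 10
MTTR = 3.401

3.401


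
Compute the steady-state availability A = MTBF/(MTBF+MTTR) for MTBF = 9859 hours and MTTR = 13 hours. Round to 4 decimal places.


MTBF = 9859
MTTR = 13
MTBF + MTTR = 9872
A = 9859 / 9872
A = 0.9987

0.9987


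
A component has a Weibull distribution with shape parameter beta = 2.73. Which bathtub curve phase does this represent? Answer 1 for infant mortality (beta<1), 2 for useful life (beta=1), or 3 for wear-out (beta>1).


beta = 2.73
Compare beta to 1:
beta < 1 => infant mortality (phase 1)
beta = 1 => useful life (phase 2)
beta > 1 => wear-out (phase 3)
Since beta = 2.73, this is wear-out (increasing failure rate)
Phase = 3

3


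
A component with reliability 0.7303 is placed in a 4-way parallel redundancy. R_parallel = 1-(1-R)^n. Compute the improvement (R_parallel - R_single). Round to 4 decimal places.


R_single = 0.7303, n = 4
1 - R_single = 0.2697
(1 - R_single)^n = 0.2697^4 = 0.0053
R_parallel = 1 - 0.0053 = 0.9947
Improvement = 0.9947 - 0.7303
Improvement = 0.2644

0.2644


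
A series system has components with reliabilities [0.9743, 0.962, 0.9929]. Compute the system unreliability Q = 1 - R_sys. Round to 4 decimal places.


Components: [0.9743, 0.962, 0.9929]
After component 1: product = 0.9743
After component 2: product = 0.9373
After component 3: product = 0.9306
R_sys = 0.9306
Q = 1 - 0.9306 = 0.0694

0.0694


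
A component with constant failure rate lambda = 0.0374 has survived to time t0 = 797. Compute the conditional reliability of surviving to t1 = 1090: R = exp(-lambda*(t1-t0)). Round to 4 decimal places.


lambda = 0.0374
t0 = 797, t1 = 1090
t1 - t0 = 293
lambda * (t1-t0) = 0.0374 * 293 = 10.9582
R = exp(-10.9582)
R = 0.0

0.0


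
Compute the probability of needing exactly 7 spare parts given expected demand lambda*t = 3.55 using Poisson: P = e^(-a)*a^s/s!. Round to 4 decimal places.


a = 3.55, s = 7
e^(-a) = e^(-3.55) = 0.0287
a^s = 3.55^7 = 7105.5626
s! = 5040
P = 0.0287 * 7105.5626 / 5040
P = 0.0405

0.0405


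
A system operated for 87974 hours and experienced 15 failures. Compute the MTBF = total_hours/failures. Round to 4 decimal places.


total_hours = 87974
failures = 15
MTBF = 87974 / 15
MTBF = 5864.9333

5864.9333


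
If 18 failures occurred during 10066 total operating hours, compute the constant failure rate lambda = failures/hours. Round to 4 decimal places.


failures = 18
total_hours = 10066
lambda = 18 / 10066
lambda = 0.0018

0.0018


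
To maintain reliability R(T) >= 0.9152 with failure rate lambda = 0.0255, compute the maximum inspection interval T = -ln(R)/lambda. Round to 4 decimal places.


R_target = 0.9152
lambda = 0.0255
-ln(0.9152) = 0.0886
T = 0.0886 / 0.0255
T = 3.475

3.475


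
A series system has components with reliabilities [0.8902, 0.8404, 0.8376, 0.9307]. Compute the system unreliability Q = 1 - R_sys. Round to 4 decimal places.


Components: [0.8902, 0.8404, 0.8376, 0.9307]
After component 1: product = 0.8902
After component 2: product = 0.7481
After component 3: product = 0.6266
After component 4: product = 0.5832
R_sys = 0.5832
Q = 1 - 0.5832 = 0.4168

0.4168


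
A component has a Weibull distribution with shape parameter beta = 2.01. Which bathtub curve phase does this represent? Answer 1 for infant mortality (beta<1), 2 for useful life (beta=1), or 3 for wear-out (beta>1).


beta = 2.01
Compare beta to 1:
beta < 1 => infant mortality (phase 1)
beta = 1 => useful life (phase 2)
beta > 1 => wear-out (phase 3)
Since beta = 2.01, this is wear-out (increasing failure rate)
Phase = 3

3


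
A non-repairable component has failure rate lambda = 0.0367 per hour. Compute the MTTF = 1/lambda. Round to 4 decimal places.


lambda = 0.0367
MTTF = 1 / 0.0367
MTTF = 27.248

27.248


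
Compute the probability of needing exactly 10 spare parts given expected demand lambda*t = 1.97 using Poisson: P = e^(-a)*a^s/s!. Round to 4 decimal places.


a = 1.97, s = 10
e^(-a) = e^(-1.97) = 0.1395
a^s = 1.97^10 = 880.364
s! = 3628800
P = 0.1395 * 880.364 / 3628800
P = 0.0

0.0


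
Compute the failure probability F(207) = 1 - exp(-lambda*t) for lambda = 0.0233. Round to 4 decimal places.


lambda = 0.0233, t = 207
lambda * t = 4.8231
exp(-4.8231) = 0.008
F(t) = 1 - 0.008
F(t) = 0.992

0.992


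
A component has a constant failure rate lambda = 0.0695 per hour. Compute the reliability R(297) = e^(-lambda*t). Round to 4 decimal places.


lambda = 0.0695
t = 297
lambda * t = 20.6415
R(t) = e^(-20.6415)
R(t) = 0.0

0.0


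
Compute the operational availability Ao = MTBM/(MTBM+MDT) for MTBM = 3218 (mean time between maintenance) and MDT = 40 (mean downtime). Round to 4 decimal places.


MTBM = 3218
MDT = 40
MTBM + MDT = 3258
Ao = 3218 / 3258
Ao = 0.9877

0.9877


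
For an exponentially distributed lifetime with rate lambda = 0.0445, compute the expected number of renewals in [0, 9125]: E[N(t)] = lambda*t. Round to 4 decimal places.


lambda = 0.0445
t = 9125
E[N(t)] = lambda * t
E[N(t)] = 0.0445 * 9125
E[N(t)] = 406.0625

406.0625


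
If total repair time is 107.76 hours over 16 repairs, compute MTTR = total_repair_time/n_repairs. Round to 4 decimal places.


total_repair_time = 107.76
n_repairs = 16
MTTR = 107.76 / 16
MTTR = 6.735

6.735


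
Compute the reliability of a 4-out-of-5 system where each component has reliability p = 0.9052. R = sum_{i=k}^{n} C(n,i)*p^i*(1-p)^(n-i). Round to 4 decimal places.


k = 4, n = 5, p = 0.9052
i=4: C(5,4)=5 * 0.9052^4 * 0.0948^1 = 0.3182
i=5: C(5,5)=1 * 0.9052^5 * 0.0948^0 = 0.6077
R = sum of terms = 0.926

0.926


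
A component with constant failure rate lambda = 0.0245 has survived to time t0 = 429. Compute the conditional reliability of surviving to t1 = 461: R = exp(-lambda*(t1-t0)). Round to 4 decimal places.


lambda = 0.0245
t0 = 429, t1 = 461
t1 - t0 = 32
lambda * (t1-t0) = 0.0245 * 32 = 0.784
R = exp(-0.784)
R = 0.4566

0.4566


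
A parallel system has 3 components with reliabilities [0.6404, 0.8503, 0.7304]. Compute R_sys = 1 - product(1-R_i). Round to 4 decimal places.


Components: [0.6404, 0.8503, 0.7304]
(1 - 0.6404) = 0.3596, running product = 0.3596
(1 - 0.8503) = 0.1497, running product = 0.0538
(1 - 0.7304) = 0.2696, running product = 0.0145
Product of (1-R_i) = 0.0145
R_sys = 1 - 0.0145 = 0.9855

0.9855


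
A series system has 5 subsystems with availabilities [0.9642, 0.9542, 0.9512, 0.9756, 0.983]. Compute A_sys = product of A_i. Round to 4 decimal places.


Subsystems: [0.9642, 0.9542, 0.9512, 0.9756, 0.983]
After subsystem 1 (A=0.9642): product = 0.9642
After subsystem 2 (A=0.9542): product = 0.92
After subsystem 3 (A=0.9512): product = 0.8751
After subsystem 4 (A=0.9756): product = 0.8538
After subsystem 5 (A=0.983): product = 0.8393
A_sys = 0.8393

0.8393


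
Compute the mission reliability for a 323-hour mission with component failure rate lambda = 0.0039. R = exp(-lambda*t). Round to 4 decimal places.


lambda = 0.0039
mission_time = 323
lambda * t = 0.0039 * 323 = 1.2597
R = exp(-1.2597)
R = 0.2837

0.2837


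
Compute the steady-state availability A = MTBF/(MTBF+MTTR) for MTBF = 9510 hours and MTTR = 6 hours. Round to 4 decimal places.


MTBF = 9510
MTTR = 6
MTBF + MTTR = 9516
A = 9510 / 9516
A = 0.9994

0.9994


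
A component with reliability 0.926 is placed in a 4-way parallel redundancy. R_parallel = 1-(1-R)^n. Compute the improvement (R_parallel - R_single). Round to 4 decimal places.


R_single = 0.926, n = 4
1 - R_single = 0.074
(1 - R_single)^n = 0.074^4 = 0.0
R_parallel = 1 - 0.0 = 1.0
Improvement = 1.0 - 0.926
Improvement = 0.074

0.074


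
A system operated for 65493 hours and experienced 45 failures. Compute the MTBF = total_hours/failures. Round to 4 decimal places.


total_hours = 65493
failures = 45
MTBF = 65493 / 45
MTBF = 1455.4

1455.4


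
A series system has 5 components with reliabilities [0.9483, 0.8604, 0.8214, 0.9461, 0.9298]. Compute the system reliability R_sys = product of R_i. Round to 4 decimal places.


Components: [0.9483, 0.8604, 0.8214, 0.9461, 0.9298]
After component 1 (R=0.9483): product = 0.9483
After component 2 (R=0.8604): product = 0.8159
After component 3 (R=0.8214): product = 0.6702
After component 4 (R=0.9461): product = 0.6341
After component 5 (R=0.9298): product = 0.5896
R_sys = 0.5896

0.5896


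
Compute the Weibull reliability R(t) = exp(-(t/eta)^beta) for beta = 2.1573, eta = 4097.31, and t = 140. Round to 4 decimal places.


beta = 2.1573, eta = 4097.31, t = 140
t/eta = 140 / 4097.31 = 0.0342
(t/eta)^beta = 0.0342^2.1573 = 0.0007
R(t) = exp(-0.0007)
R(t) = 0.9993

0.9993


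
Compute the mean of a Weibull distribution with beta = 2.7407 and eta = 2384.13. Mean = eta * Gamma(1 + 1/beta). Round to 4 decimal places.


beta = 2.7407, eta = 2384.13
1/beta = 0.3649
1 + 1/beta = 1.3649
Gamma(1.3649) = 0.8897
Mean = 2384.13 * 0.8897
Mean = 2121.2759

2121.2759


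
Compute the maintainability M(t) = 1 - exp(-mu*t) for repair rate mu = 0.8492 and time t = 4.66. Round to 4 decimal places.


mu = 0.8492, t = 4.66
mu * t = 0.8492 * 4.66 = 3.9573
exp(-3.9573) = 0.0191
M(t) = 1 - 0.0191
M(t) = 0.9809

0.9809


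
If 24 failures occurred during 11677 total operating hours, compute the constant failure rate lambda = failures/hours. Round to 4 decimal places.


failures = 24
total_hours = 11677
lambda = 24 / 11677
lambda = 0.0021

0.0021


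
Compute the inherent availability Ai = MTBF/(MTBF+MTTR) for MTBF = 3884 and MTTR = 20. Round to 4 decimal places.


MTBF = 3884
MTTR = 20
MTBF + MTTR = 3904
Ai = 3884 / 3904
Ai = 0.9949

0.9949


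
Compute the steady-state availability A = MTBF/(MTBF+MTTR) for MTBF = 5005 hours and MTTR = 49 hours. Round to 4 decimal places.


MTBF = 5005
MTTR = 49
MTBF + MTTR = 5054
A = 5005 / 5054
A = 0.9903

0.9903


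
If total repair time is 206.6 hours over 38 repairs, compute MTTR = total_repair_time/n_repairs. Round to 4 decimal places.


total_repair_time = 206.6
n_repairs = 38
MTTR = 206.6 / 38
MTTR = 5.4368

5.4368


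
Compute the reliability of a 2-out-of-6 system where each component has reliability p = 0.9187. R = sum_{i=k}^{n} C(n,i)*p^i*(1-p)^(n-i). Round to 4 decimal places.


k = 2, n = 6, p = 0.9187
i=2: C(6,2)=15 * 0.9187^2 * 0.0813^4 = 0.0006
i=3: C(6,3)=20 * 0.9187^3 * 0.0813^3 = 0.0083
i=4: C(6,4)=15 * 0.9187^4 * 0.0813^2 = 0.0706
i=5: C(6,5)=6 * 0.9187^5 * 0.0813^1 = 0.3192
i=6: C(6,6)=1 * 0.9187^6 * 0.0813^0 = 0.6012
R = sum of terms = 1.0

1.0


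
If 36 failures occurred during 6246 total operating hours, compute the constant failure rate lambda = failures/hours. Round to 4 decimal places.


failures = 36
total_hours = 6246
lambda = 36 / 6246
lambda = 0.0058

0.0058


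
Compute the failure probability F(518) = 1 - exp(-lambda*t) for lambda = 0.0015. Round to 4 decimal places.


lambda = 0.0015, t = 518
lambda * t = 0.777
exp(-0.777) = 0.4598
F(t) = 1 - 0.4598
F(t) = 0.5402

0.5402


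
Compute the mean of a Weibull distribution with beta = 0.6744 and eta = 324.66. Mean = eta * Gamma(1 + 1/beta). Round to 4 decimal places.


beta = 0.6744, eta = 324.66
1/beta = 1.4828
1 + 1/beta = 2.4828
Gamma(2.4828) = 1.3135
Mean = 324.66 * 1.3135
Mean = 426.4263

426.4263


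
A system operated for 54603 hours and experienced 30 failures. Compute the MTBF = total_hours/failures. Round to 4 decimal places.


total_hours = 54603
failures = 30
MTBF = 54603 / 30
MTBF = 1820.1

1820.1


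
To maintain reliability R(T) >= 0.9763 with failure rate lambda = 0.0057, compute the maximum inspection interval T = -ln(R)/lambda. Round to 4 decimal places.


R_target = 0.9763
lambda = 0.0057
-ln(0.9763) = 0.024
T = 0.024 / 0.0057
T = 4.208

4.208


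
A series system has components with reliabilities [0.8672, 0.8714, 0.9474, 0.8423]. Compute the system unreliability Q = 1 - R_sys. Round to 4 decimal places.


Components: [0.8672, 0.8714, 0.9474, 0.8423]
After component 1: product = 0.8672
After component 2: product = 0.7557
After component 3: product = 0.7159
After component 4: product = 0.603
R_sys = 0.603
Q = 1 - 0.603 = 0.397

0.397


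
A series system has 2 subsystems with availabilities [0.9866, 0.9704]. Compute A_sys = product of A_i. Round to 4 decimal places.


Subsystems: [0.9866, 0.9704]
After subsystem 1 (A=0.9866): product = 0.9866
After subsystem 2 (A=0.9704): product = 0.9574
A_sys = 0.9574

0.9574


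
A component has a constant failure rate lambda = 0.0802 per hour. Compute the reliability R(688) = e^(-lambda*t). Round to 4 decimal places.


lambda = 0.0802
t = 688
lambda * t = 55.1776
R(t) = e^(-55.1776)
R(t) = 0.0

0.0


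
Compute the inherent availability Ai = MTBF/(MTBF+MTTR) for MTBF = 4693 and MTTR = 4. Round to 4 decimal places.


MTBF = 4693
MTTR = 4
MTBF + MTTR = 4697
Ai = 4693 / 4697
Ai = 0.9991

0.9991


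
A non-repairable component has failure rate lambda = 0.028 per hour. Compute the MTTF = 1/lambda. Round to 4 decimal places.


lambda = 0.028
MTTF = 1 / 0.028
MTTF = 35.7143

35.7143


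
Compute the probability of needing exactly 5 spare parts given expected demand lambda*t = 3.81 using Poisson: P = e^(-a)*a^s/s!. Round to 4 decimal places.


a = 3.81, s = 5
e^(-a) = e^(-3.81) = 0.0221
a^s = 3.81^5 = 802.8324
s! = 120
P = 0.0221 * 802.8324 / 120
P = 0.1482

0.1482


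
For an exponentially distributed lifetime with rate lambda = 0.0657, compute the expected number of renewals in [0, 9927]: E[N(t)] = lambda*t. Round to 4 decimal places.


lambda = 0.0657
t = 9927
E[N(t)] = lambda * t
E[N(t)] = 0.0657 * 9927
E[N(t)] = 652.2039

652.2039


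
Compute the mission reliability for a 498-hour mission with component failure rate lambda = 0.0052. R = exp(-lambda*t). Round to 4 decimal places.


lambda = 0.0052
mission_time = 498
lambda * t = 0.0052 * 498 = 2.5896
R = exp(-2.5896)
R = 0.0751

0.0751


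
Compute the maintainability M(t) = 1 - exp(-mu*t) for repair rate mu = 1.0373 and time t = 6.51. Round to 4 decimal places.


mu = 1.0373, t = 6.51
mu * t = 1.0373 * 6.51 = 6.7528
exp(-6.7528) = 0.0012
M(t) = 1 - 0.0012
M(t) = 0.9988

0.9988


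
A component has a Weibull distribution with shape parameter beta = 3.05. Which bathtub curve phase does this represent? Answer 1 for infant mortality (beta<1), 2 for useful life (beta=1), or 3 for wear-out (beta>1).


beta = 3.05
Compare beta to 1:
beta < 1 => infant mortality (phase 1)
beta = 1 => useful life (phase 2)
beta > 1 => wear-out (phase 3)
Since beta = 3.05, this is wear-out (increasing failure rate)
Phase = 3

3


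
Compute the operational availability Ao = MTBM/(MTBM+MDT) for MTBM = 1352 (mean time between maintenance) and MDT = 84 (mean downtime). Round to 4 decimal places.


MTBM = 1352
MDT = 84
MTBM + MDT = 1436
Ao = 1352 / 1436
Ao = 0.9415

0.9415


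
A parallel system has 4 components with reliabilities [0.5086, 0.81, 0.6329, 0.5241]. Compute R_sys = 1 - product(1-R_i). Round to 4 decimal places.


Components: [0.5086, 0.81, 0.6329, 0.5241]
(1 - 0.5086) = 0.4914, running product = 0.4914
(1 - 0.81) = 0.19, running product = 0.0934
(1 - 0.6329) = 0.3671, running product = 0.0343
(1 - 0.5241) = 0.4759, running product = 0.0163
Product of (1-R_i) = 0.0163
R_sys = 1 - 0.0163 = 0.9837

0.9837


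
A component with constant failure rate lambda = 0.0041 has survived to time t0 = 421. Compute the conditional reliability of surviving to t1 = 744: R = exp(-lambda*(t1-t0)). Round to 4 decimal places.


lambda = 0.0041
t0 = 421, t1 = 744
t1 - t0 = 323
lambda * (t1-t0) = 0.0041 * 323 = 1.3243
R = exp(-1.3243)
R = 0.266

0.266


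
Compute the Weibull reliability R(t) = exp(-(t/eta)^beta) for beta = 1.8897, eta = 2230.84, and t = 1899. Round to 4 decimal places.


beta = 1.8897, eta = 2230.84, t = 1899
t/eta = 1899 / 2230.84 = 0.8512
(t/eta)^beta = 0.8512^1.8897 = 0.7376
R(t) = exp(-0.7376)
R(t) = 0.4783

0.4783


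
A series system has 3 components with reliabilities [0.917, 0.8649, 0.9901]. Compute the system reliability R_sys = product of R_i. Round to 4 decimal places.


Components: [0.917, 0.8649, 0.9901]
After component 1 (R=0.917): product = 0.917
After component 2 (R=0.8649): product = 0.7931
After component 3 (R=0.9901): product = 0.7853
R_sys = 0.7853

0.7853


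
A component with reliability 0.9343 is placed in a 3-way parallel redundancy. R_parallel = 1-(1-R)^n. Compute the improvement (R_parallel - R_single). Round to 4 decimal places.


R_single = 0.9343, n = 3
1 - R_single = 0.0657
(1 - R_single)^n = 0.0657^3 = 0.0003
R_parallel = 1 - 0.0003 = 0.9997
Improvement = 0.9997 - 0.9343
Improvement = 0.0654

0.0654


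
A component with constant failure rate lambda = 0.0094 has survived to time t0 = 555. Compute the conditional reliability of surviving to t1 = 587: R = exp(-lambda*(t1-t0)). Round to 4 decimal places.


lambda = 0.0094
t0 = 555, t1 = 587
t1 - t0 = 32
lambda * (t1-t0) = 0.0094 * 32 = 0.3008
R = exp(-0.3008)
R = 0.7402

0.7402


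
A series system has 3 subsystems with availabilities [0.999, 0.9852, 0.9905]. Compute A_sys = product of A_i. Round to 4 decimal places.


Subsystems: [0.999, 0.9852, 0.9905]
After subsystem 1 (A=0.999): product = 0.999
After subsystem 2 (A=0.9852): product = 0.9842
After subsystem 3 (A=0.9905): product = 0.9749
A_sys = 0.9749

0.9749


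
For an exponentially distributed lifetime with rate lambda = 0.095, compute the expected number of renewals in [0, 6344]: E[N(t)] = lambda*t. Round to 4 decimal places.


lambda = 0.095
t = 6344
E[N(t)] = lambda * t
E[N(t)] = 0.095 * 6344
E[N(t)] = 602.68

602.68


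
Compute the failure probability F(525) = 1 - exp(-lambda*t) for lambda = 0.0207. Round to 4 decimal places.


lambda = 0.0207, t = 525
lambda * t = 10.8675
exp(-10.8675) = 0.0
F(t) = 1 - 0.0
F(t) = 1.0

1.0


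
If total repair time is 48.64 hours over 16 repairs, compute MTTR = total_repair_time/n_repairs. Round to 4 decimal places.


total_repair_time = 48.64
n_repairs = 16
MTTR = 48.64 / 16
MTTR = 3.04

3.04


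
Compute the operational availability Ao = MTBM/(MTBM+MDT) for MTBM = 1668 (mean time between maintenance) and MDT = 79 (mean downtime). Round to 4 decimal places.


MTBM = 1668
MDT = 79
MTBM + MDT = 1747
Ao = 1668 / 1747
Ao = 0.9548

0.9548


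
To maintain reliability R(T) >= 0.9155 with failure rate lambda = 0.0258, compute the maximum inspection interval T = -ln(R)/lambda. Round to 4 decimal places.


R_target = 0.9155
lambda = 0.0258
-ln(0.9155) = 0.0883
T = 0.0883 / 0.0258
T = 3.4219

3.4219


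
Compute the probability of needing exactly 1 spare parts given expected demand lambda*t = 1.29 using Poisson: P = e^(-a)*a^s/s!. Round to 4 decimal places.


a = 1.29, s = 1
e^(-a) = e^(-1.29) = 0.2753
a^s = 1.29^1 = 1.29
s! = 1
P = 0.2753 * 1.29 / 1
P = 0.3551

0.3551


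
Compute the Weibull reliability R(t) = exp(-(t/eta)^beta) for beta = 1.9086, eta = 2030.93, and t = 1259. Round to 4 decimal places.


beta = 1.9086, eta = 2030.93, t = 1259
t/eta = 1259 / 2030.93 = 0.6199
(t/eta)^beta = 0.6199^1.9086 = 0.4015
R(t) = exp(-0.4015)
R(t) = 0.6693

0.6693


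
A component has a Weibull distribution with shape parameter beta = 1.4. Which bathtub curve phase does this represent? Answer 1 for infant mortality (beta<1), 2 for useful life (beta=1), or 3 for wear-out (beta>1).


beta = 1.4
Compare beta to 1:
beta < 1 => infant mortality (phase 1)
beta = 1 => useful life (phase 2)
beta > 1 => wear-out (phase 3)
Since beta = 1.4, this is wear-out (increasing failure rate)
Phase = 3

3


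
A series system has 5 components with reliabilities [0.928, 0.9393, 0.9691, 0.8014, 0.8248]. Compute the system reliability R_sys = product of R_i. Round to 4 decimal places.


Components: [0.928, 0.9393, 0.9691, 0.8014, 0.8248]
After component 1 (R=0.928): product = 0.928
After component 2 (R=0.9393): product = 0.8717
After component 3 (R=0.9691): product = 0.8447
After component 4 (R=0.8014): product = 0.677
After component 5 (R=0.8248): product = 0.5584
R_sys = 0.5584

0.5584


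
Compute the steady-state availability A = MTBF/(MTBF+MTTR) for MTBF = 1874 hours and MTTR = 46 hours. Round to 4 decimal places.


MTBF = 1874
MTTR = 46
MTBF + MTTR = 1920
A = 1874 / 1920
A = 0.976

0.976


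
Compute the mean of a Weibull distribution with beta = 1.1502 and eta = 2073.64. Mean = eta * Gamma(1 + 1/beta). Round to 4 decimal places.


beta = 1.1502, eta = 2073.64
1/beta = 0.8694
1 + 1/beta = 1.8694
Gamma(1.8694) = 0.9517
Mean = 2073.64 * 0.9517
Mean = 1973.3863

1973.3863


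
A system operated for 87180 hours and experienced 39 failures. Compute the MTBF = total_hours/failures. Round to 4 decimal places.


total_hours = 87180
failures = 39
MTBF = 87180 / 39
MTBF = 2235.3846

2235.3846


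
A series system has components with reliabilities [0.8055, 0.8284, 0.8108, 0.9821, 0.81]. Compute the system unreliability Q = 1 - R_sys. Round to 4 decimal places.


Components: [0.8055, 0.8284, 0.8108, 0.9821, 0.81]
After component 1: product = 0.8055
After component 2: product = 0.6673
After component 3: product = 0.541
After component 4: product = 0.5313
After component 5: product = 0.4304
R_sys = 0.4304
Q = 1 - 0.4304 = 0.5696

0.5696


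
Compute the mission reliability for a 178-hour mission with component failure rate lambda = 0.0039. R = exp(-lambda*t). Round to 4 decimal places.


lambda = 0.0039
mission_time = 178
lambda * t = 0.0039 * 178 = 0.6942
R = exp(-0.6942)
R = 0.4995

0.4995


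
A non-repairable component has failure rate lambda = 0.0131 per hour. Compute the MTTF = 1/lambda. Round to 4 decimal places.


lambda = 0.0131
MTTF = 1 / 0.0131
MTTF = 76.3359

76.3359


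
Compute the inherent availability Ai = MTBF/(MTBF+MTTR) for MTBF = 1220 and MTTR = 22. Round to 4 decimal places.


MTBF = 1220
MTTR = 22
MTBF + MTTR = 1242
Ai = 1220 / 1242
Ai = 0.9823

0.9823


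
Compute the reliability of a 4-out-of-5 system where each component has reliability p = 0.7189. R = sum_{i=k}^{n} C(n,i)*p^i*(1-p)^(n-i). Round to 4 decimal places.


k = 4, n = 5, p = 0.7189
i=4: C(5,4)=5 * 0.7189^4 * 0.2811^1 = 0.3754
i=5: C(5,5)=1 * 0.7189^5 * 0.2811^0 = 0.192
R = sum of terms = 0.5674

0.5674


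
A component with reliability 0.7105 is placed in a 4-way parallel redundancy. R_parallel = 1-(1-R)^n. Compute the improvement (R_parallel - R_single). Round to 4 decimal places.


R_single = 0.7105, n = 4
1 - R_single = 0.2895
(1 - R_single)^n = 0.2895^4 = 0.007
R_parallel = 1 - 0.007 = 0.993
Improvement = 0.993 - 0.7105
Improvement = 0.2825

0.2825


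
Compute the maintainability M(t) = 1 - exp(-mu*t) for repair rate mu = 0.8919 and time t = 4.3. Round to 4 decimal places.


mu = 0.8919, t = 4.3
mu * t = 0.8919 * 4.3 = 3.8352
exp(-3.8352) = 0.0216
M(t) = 1 - 0.0216
M(t) = 0.9784

0.9784


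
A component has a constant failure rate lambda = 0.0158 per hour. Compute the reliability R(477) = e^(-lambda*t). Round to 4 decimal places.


lambda = 0.0158
t = 477
lambda * t = 7.5366
R(t) = e^(-7.5366)
R(t) = 0.0005

0.0005


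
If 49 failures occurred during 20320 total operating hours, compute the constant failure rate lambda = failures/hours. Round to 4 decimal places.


failures = 49
total_hours = 20320
lambda = 49 / 20320
lambda = 0.0024

0.0024


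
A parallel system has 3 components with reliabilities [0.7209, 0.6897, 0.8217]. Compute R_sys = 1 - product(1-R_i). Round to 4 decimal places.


Components: [0.7209, 0.6897, 0.8217]
(1 - 0.7209) = 0.2791, running product = 0.2791
(1 - 0.6897) = 0.3103, running product = 0.0866
(1 - 0.8217) = 0.1783, running product = 0.0154
Product of (1-R_i) = 0.0154
R_sys = 1 - 0.0154 = 0.9846

0.9846


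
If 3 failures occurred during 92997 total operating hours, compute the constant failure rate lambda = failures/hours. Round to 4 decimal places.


failures = 3
total_hours = 92997
lambda = 3 / 92997
lambda = 0.0

0.0


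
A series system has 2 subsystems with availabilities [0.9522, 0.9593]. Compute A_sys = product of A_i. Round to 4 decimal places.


Subsystems: [0.9522, 0.9593]
After subsystem 1 (A=0.9522): product = 0.9522
After subsystem 2 (A=0.9593): product = 0.9134
A_sys = 0.9134

0.9134


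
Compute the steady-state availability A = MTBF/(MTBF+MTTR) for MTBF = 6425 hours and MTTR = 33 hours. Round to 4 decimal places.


MTBF = 6425
MTTR = 33
MTBF + MTTR = 6458
A = 6425 / 6458
A = 0.9949

0.9949


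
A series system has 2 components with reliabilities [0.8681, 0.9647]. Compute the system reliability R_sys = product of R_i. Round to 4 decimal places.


Components: [0.8681, 0.9647]
After component 1 (R=0.8681): product = 0.8681
After component 2 (R=0.9647): product = 0.8375
R_sys = 0.8375

0.8375


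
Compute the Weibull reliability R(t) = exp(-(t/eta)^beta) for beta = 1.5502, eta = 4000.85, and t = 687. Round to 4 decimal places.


beta = 1.5502, eta = 4000.85, t = 687
t/eta = 687 / 4000.85 = 0.1717
(t/eta)^beta = 0.1717^1.5502 = 0.0651
R(t) = exp(-0.0651)
R(t) = 0.9369

0.9369


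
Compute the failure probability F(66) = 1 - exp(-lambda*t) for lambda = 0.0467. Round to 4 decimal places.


lambda = 0.0467, t = 66
lambda * t = 3.0822
exp(-3.0822) = 0.0459
F(t) = 1 - 0.0459
F(t) = 0.9541

0.9541


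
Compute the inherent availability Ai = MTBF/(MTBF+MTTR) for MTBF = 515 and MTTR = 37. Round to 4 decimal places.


MTBF = 515
MTTR = 37
MTBF + MTTR = 552
Ai = 515 / 552
Ai = 0.933

0.933


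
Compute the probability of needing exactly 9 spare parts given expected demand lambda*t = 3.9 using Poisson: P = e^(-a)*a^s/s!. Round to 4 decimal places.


a = 3.9, s = 9
e^(-a) = e^(-3.9) = 0.0202
a^s = 3.9^9 = 208728.3612
s! = 362880
P = 0.0202 * 208728.3612 / 362880
P = 0.0116

0.0116


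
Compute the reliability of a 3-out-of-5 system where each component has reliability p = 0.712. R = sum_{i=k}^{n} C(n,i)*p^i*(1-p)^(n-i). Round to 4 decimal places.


k = 3, n = 5, p = 0.712
i=3: C(5,3)=10 * 0.712^3 * 0.288^2 = 0.2994
i=4: C(5,4)=5 * 0.712^4 * 0.288^1 = 0.3701
i=5: C(5,5)=1 * 0.712^5 * 0.288^0 = 0.183
R = sum of terms = 0.8524

0.8524


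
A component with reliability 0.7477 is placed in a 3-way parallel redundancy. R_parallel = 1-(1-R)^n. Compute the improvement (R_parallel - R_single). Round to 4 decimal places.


R_single = 0.7477, n = 3
1 - R_single = 0.2523
(1 - R_single)^n = 0.2523^3 = 0.0161
R_parallel = 1 - 0.0161 = 0.9839
Improvement = 0.9839 - 0.7477
Improvement = 0.2362

0.2362


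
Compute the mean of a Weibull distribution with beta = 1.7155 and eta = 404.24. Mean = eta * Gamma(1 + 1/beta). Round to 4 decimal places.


beta = 1.7155, eta = 404.24
1/beta = 0.5829
1 + 1/beta = 1.5829
Gamma(1.5829) = 0.8917
Mean = 404.24 * 0.8917
Mean = 360.4632

360.4632


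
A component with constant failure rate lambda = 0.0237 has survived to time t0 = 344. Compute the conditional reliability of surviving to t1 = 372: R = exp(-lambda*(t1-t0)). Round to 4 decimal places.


lambda = 0.0237
t0 = 344, t1 = 372
t1 - t0 = 28
lambda * (t1-t0) = 0.0237 * 28 = 0.6636
R = exp(-0.6636)
R = 0.515

0.515


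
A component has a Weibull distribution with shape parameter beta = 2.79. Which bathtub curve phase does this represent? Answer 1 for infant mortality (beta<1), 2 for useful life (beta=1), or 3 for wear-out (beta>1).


beta = 2.79
Compare beta to 1:
beta < 1 => infant mortality (phase 1)
beta = 1 => useful life (phase 2)
beta > 1 => wear-out (phase 3)
Since beta = 2.79, this is wear-out (increasing failure rate)
Phase = 3

3


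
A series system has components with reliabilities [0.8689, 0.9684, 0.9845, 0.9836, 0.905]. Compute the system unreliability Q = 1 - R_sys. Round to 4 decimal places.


Components: [0.8689, 0.9684, 0.9845, 0.9836, 0.905]
After component 1: product = 0.8689
After component 2: product = 0.8414
After component 3: product = 0.8284
After component 4: product = 0.8148
After component 5: product = 0.7374
R_sys = 0.7374
Q = 1 - 0.7374 = 0.2626

0.2626


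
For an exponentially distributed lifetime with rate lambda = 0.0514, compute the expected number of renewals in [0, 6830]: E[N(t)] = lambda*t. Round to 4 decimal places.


lambda = 0.0514
t = 6830
E[N(t)] = lambda * t
E[N(t)] = 0.0514 * 6830
E[N(t)] = 351.062

351.062


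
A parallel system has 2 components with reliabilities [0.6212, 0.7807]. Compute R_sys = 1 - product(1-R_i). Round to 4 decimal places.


Components: [0.6212, 0.7807]
(1 - 0.6212) = 0.3788, running product = 0.3788
(1 - 0.7807) = 0.2193, running product = 0.0831
Product of (1-R_i) = 0.0831
R_sys = 1 - 0.0831 = 0.9169

0.9169


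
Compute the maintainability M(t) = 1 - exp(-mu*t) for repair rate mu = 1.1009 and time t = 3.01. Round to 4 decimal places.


mu = 1.1009, t = 3.01
mu * t = 1.1009 * 3.01 = 3.3137
exp(-3.3137) = 0.0364
M(t) = 1 - 0.0364
M(t) = 0.9636

0.9636


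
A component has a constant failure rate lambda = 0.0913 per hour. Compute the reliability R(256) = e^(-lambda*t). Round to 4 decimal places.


lambda = 0.0913
t = 256
lambda * t = 23.3728
R(t) = e^(-23.3728)
R(t) = 0.0

0.0


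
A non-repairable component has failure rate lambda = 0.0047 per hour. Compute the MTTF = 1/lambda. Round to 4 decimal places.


lambda = 0.0047
MTTF = 1 / 0.0047
MTTF = 212.766

212.766


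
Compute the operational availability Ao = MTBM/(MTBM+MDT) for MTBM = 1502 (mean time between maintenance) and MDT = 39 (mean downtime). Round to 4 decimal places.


MTBM = 1502
MDT = 39
MTBM + MDT = 1541
Ao = 1502 / 1541
Ao = 0.9747

0.9747


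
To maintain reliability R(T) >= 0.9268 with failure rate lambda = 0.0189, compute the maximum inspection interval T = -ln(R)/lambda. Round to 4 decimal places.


R_target = 0.9268
lambda = 0.0189
-ln(0.9268) = 0.076
T = 0.076 / 0.0189
T = 4.0221

4.0221


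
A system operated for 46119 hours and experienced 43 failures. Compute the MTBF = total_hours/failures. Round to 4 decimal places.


total_hours = 46119
failures = 43
MTBF = 46119 / 43
MTBF = 1072.5349

1072.5349


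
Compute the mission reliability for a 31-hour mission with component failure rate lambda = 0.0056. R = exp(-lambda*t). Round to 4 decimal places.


lambda = 0.0056
mission_time = 31
lambda * t = 0.0056 * 31 = 0.1736
R = exp(-0.1736)
R = 0.8406

0.8406


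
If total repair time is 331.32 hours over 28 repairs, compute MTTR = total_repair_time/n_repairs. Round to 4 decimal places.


total_repair_time = 331.32
n_repairs = 28
MTTR = 331.32 / 28
MTTR = 11.8329

11.8329


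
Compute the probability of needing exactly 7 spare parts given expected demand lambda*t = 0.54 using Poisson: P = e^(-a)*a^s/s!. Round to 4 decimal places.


a = 0.54, s = 7
e^(-a) = e^(-0.54) = 0.5827
a^s = 0.54^7 = 0.0134
s! = 5040
P = 0.5827 * 0.0134 / 5040
P = 0.0

0.0
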